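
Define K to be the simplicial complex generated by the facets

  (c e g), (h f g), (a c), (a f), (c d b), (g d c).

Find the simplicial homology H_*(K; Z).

H_0 ≅ Z,  H_1 ≅ Z,  H_2 = 0.

Take the total order a < b < c < d < e < f < g < h on the vertex set. Then K (dimension 2) consists of the simplices:

  0-simplices (8): a, b, c, d, e, f, g, h
  1-simplices (12): ac, af, bc, bd, cd, ce, cg, dg, eg, fg, fh, gh
  2-simplices (4): bcd, cdg, ceg, fgh

so the chain groups are C_0 ≅ Z^8, C_1 ≅ Z^12, C_2 ≅ Z^4.

Boundary ∂_1: C_1 → C_0 sends each edge [p,q] (with p < q) to q − p.
The resulting 8×12 matrix has rank 7, and its Smith normal form has invariant factors (1,1,1,1,1,1,1).

Boundary ∂_2: C_2 → C_1 maps a triangle to the signed sum of its edges. For instance
  ∂ceg = eg − cg + ce,
  ∂bcd = cd − bd + bc.
The 12×4 boundary matrix has rank 4 and Smith normal form diag(1,1,1,1).

From H_k ≅ ker(∂_k) / im(∂_{k+1}) we obtain:

  H_0: rank C_0 − rank ∂_1 = 8 − 7 = 1, and the invariant factors of ∂_1 are all 1, so H_0 ≅ Z.
  H_1: rank ker ∂_1 − rank ∂_2 = (12 − 7) − 4 = 1, and the invariant factors of ∂_2 are all 1, so H_1 ≅ Z.
  H_2: rank ker ∂_2 − rank ∂_3 = (4 − 4) − 0 = 0, and there is no ∂_3, so H_2 ≅ 0.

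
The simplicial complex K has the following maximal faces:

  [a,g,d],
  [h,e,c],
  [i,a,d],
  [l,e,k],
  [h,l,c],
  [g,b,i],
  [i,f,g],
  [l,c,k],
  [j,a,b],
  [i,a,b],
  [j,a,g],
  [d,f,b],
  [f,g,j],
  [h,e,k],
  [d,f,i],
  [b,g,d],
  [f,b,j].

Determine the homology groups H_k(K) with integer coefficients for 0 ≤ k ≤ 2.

Take the total order a < b < c < d < e < f < g < h < i < j < k < l on the vertex set. Then K (dimension 2) consists of the simplices:

  0-simplices (12): a, b, c, d, e, f, g, h, i, j, k, l
  1-simplices (28): ab, ad, ag, ai, aj, bd, bf, bg, bi, bj, ce, ch, ck, cl, df, dg, di, eh, ek, el, fg, fi, fj, gi, gj, hk, hl, kl
  2-simplices (17): abi, abj, adg, adi, agj, bdf, bdg, bfj, bgi, ceh, chl, ckl, dfi, ehk, ekl, fgi, fgj

Hence C_0 ≅ Z^12, C_1 ≅ Z^28, C_2 ≅ Z^17.

The boundary map ∂_1: C_1 → C_0 is given by ∂[p,q] = [q] − [p].
This gives a 12×28 integer matrix of rank 10; reducing to Smith normal form yields diagonal entries (1,1,1,1,1,1,1,1,1,1).

∂_2: C_2 → C_1 acts by ∂[p,q,r] = [q,r] − [p,r] + [p,q]. For instance
  ∂adi = di − ai + ad,
  ∂abi = bi − ai + ab.
This gives a 28×17 integer matrix of rank 17; reducing to Smith normal form yields diagonal entries (1,1,1,1,1,1,1,1,1,1,1,1,1,1,1,1,2).

Reading off H_k = ker ∂_k / im ∂_{k+1}:

  H_0: rank C_0 − rank ∂_1 = 12 − 10 = 2, and the invariant factors of ∂_1 are all 1, so H_0 ≅ Z^2.
  H_1: rank ker ∂_1 − rank ∂_2 = (28 − 10) − 17 = 1, and ∂_2 has invariant factor 2 > 1, so H_1 ≅ Z ⊕ Z/2Z.
  H_2: rank ker ∂_2 − rank ∂_3 = (17 − 17) − 0 = 0, and there is no ∂_3, so H_2 ≅ 0.

H_0 = Z^2,  H_1 = Z ⊕ Z/2Z,  H_2 = 0.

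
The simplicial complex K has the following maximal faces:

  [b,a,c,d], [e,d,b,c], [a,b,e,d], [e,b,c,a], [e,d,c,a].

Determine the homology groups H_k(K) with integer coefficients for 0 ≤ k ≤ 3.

H_0 ≅ Z,  H_1 = 0,  H_2 = 0,  H_3 ≅ Z.

Take the total order a < b < c < d < e on the vertex set. Then K (dimension 3) consists of the simplices:

  0-simplices (5): a, b, c, d, e
  1-simplices (10): ab, ac, ad, ae, bc, bd, be, cd, ce, de
  2-simplices (10): abc, abd, abe, acd, ace, ade, bcd, bce, bde, cde
  3-simplices (5): abcd, abce, abde, acde, bcde

Hence C_0 ≅ Z^5, C_1 ≅ Z^10, C_2 ≅ Z^10, C_3 ≅ Z^5.

The boundary map ∂_1: C_1 → C_0 maps an edge to its endpoints' difference, ∂[p,q] = q − p.
The resulting 5×10 matrix has rank 4, and its Smith normal form has invariant factors (1,1,1,1).

Boundary ∂_2: C_2 → C_1 acts by ∂[p,q,r] = [q,r] − [p,r] + [p,q]. For instance
  ∂abe = be − ae + ab,
  ∂bce = ce − be + bc.
The resulting 10×10 matrix has rank 6, and its Smith normal form has invariant factors (1,1,1,1,1,1).

∂_3: C_3 → C_2 sends each 3-simplex σ to the alternating sum Σ_i (−1)^i (σ with its i-th vertex removed). For instance
  ∂acde = cde − ade + ace − acd,
  ∂abcd = bcd − acd + abd − abc.
This gives a 10×5 integer matrix of rank 4; reducing to Smith normal form yields diagonal entries (1,1,1,1).

Computing H_k = (kernel of ∂_k) / (image of ∂_{k+1}):

  H_0: rank C_0 − rank ∂_1 = 5 − 4 = 1, and the invariant factors of ∂_1 are all 1, so H_0 ≅ Z.
  H_1: rank ker ∂_1 − rank ∂_2 = (10 − 4) − 6 = 0, and the invariant factors of ∂_2 are all 1, so H_1 ≅ 0.
  H_2: rank ker ∂_2 − rank ∂_3 = (10 − 6) − 4 = 0, and the invariant factors of ∂_3 are all 1, so H_2 ≅ 0.
  H_3: rank ker ∂_3 − rank ∂_4 = (5 − 4) − 0 = 1, and there is no ∂_4, so H_3 ≅ Z.

As a check, the Euler characteristic is 5 − 10 + 10 − 5 = 0, which agrees with 1 − 0 + 0 − 1 = 0.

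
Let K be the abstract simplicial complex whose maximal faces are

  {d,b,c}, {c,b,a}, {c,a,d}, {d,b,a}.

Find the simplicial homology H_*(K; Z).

Fix the vertex order a < b < c < d and write every simplex with vertices in increasing order. Then dim K = 2 and the simplices of K are:

  0-simplices (4): a, b, c, d
  1-simplices (6): ab, ac, ad, bc, bd, cd
  2-simplices (4): abc, abd, acd, bcd

Hence C_0 ≅ Z^4, C_1 ≅ Z^6, C_2 ≅ Z^4.

∂_1: C_1 → C_0 sends each edge [p,q] (with p < q) to q − p. For instance
  ∂ad = d − a.
The resulting 4×6 matrix has rank 3, and its Smith normal form has invariant factors (1,1,1).

Boundary ∂_2: C_2 → C_1 sends each 2-simplex [p,q,r] to [q,r] − [p,r] + [p,q]. For instance
  ∂abc = bc − ac + ab,
  ∂acd = cd − ad + ac.
This gives a 6×4 integer matrix of rank 3; reducing to Smith normal form yields diagonal entries (1,1,1).

Computing H_k = (kernel of ∂_k) / (image of ∂_{k+1}):

  H_0: rank C_0 − rank ∂_1 = 4 − 3 = 1, and the invariant factors of ∂_1 are all 1, so H_0 = Z.
  H_1: rank ker ∂_1 − rank ∂_2 = (6 − 3) − 3 = 0, and the invariant factors of ∂_2 are all 1, so H_1 = 0.
  H_2: rank ker ∂_2 − rank ∂_3 = (4 − 3) − 0 = 1, and there is no ∂_3, so H_2 = Z.

As a check, the Euler characteristic is 4 − 6 + 4 = 2, which agrees with 1 − 0 + 1 = 2.

H_0 = Z,  H_1 = 0,  H_2 = Z.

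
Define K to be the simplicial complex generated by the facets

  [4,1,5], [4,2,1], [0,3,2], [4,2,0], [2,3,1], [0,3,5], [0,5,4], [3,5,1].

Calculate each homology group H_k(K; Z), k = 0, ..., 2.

H_0 = Z,  H_1 = 0,  H_2 = Z.

Order the vertices as 0 < 1 < 2 < 3 < 4 < 5. Listing each simplex with vertices in this order, K has dimension 2 with simplices:

  0-simplices (6): [0], [1], [2], [3], [4], [5]
  1-simplices (12): [0,2], [0,3], [0,4], [0,5], [1,2], [1,3], [1,4], [1,5], [2,3], [2,4], [3,5], [4,5]
  2-simplices (8): [0,2,3], [0,2,4], [0,3,5], [0,4,5], [1,2,3], [1,2,4], [1,3,5], [1,4,5]

giving chain groups C_0 ≅ Z^6, C_1 ≅ Z^12, C_2 ≅ Z^8.

∂_1: C_1 → C_0 is given by ∂[p,q] = [q] − [p].
This gives a 6×12 integer matrix of rank 5; reducing to Smith normal form yields diagonal entries (1,1,1,1,1).

∂_2: C_2 → C_1 acts by ∂[p,q,r] = [q,r] − [p,r] + [p,q]. For instance
  ∂[0,4,5] = [4,5] − [0,5] + [0,4],
  ∂[0,2,4] = [2,4] − [0,4] + [0,2].
The 12×8 boundary matrix has rank 7 and Smith normal form diag(1,1,1,1,1,1,1).

Now H_k = ker ∂_k / im ∂_{k+1}, so:

  H_0: rank C_0 − rank ∂_1 = 6 − 5 = 1, and the invariant factors of ∂_1 are all 1, so H_0 = Z.
  H_1: rank ker ∂_1 − rank ∂_2 = (12 − 5) − 7 = 0, and the invariant factors of ∂_2 are all 1, so H_1 = 0.
  H_2: rank ker ∂_2 − rank ∂_3 = (8 − 7) − 0 = 1, and there is no ∂_3, so H_2 = Z.

As a check, the Euler characteristic is 6 − 12 + 8 = 2, which agrees with 1 − 0 + 1 = 2.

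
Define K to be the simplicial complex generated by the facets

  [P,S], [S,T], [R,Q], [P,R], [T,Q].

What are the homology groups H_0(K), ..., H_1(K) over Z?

Order the vertices as P < Q < R < S < T. Listing each simplex with vertices in this order, K has dimension 1 with simplices:

  0-simplices (5): P, Q, R, S, T
  1-simplices (5): PR, PS, QR, QT, ST

giving chain groups C_0 ≅ Z^5, C_1 ≅ Z^5.

∂_1: C_1 → C_0 maps an edge to its endpoints' difference, ∂[p,q] = q − p.
This gives a 5×5 integer matrix of rank 4; reducing to Smith normal form yields diagonal entries (1,1,1,1).

Reading off H_k = ker ∂_k / im ∂_{k+1}:

  H_0: rank C_0 − rank ∂_1 = 5 − 4 = 1, and the invariant factors of ∂_1 are all 1, so H_0 ≅ Z.
  H_1: rank ker ∂_1 − rank ∂_2 = (5 − 4) − 0 = 1, and there is no ∂_2, so H_1 ≅ Z.

(K is a triangulation of the circle S^1.)

H_0 = Z,  H_1 = Z.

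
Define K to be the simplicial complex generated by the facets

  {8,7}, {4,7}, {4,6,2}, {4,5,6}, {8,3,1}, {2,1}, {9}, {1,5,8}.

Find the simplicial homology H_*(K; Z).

H_0 ≅ Z^2,  H_1 ≅ Z^2,  H_2 = 0.

Fix the vertex order 1 < 2 < 3 < 4 < 5 < 6 < 7 < 8 < 9 and write every simplex with vertices in increasing order. Then dim K = 2 and the simplices of K are:

  0-simplices (9): [1], [2], [3], [4], [5], [6], [7], [8], [9]
  1-simplices (13): [1,2], [1,3], [1,5], [1,8], [2,4], [2,6], [3,8], [4,5], [4,6], [4,7], [5,6], [5,8], [7,8]
  2-simplices (4): [1,3,8], [1,5,8], [2,4,6], [4,5,6]

giving chain groups C_0 ≅ Z^9, C_1 ≅ Z^13, C_2 ≅ Z^4.

Boundary ∂_1: C_1 → C_0 maps an edge to its endpoints' difference, ∂[p,q] = q − p. For instance
  ∂[4,6] = [6] − [4].
The 9×13 boundary matrix has rank 7 and Smith normal form diag(1,1,1,1,1,1,1).

∂_2: C_2 → C_1 acts by ∂[p,q,r] = [q,r] − [p,r] + [p,q]. For instance
  ∂[1,3,8] = [3,8] − [1,8] + [1,3],
  ∂[4,5,6] = [5,6] − [4,6] + [4,5].
This gives a 13×4 integer matrix of rank 4; reducing to Smith normal form yields diagonal entries (1,1,1,1).

Now H_k = ker ∂_k / im ∂_{k+1}, so:

  H_0: rank C_0 − rank ∂_1 = 9 − 7 = 2, and the invariant factors of ∂_1 are all 1, so H_0 ≅ Z^2.
  H_1: rank ker ∂_1 − rank ∂_2 = (13 − 7) − 4 = 2, and the invariant factors of ∂_2 are all 1, so H_1 ≅ Z^2.
  H_2: rank ker ∂_2 − rank ∂_3 = (4 − 4) − 0 = 0, and there is no ∂_3, so H_2 ≅ 0.

As a check, the Euler characteristic is 9 − 13 + 4 = 0, which agrees with 2 − 2 + 0 = 0.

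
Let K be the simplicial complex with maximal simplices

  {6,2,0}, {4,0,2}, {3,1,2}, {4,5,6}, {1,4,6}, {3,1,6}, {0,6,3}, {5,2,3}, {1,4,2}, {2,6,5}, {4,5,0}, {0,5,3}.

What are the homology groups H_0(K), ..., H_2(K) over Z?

H_0 ≅ Z,  H_1 ≅ Z_2,  H_2 = 0.

Fix the vertex order 0 < 1 < 2 < 3 < 4 < 5 < 6 and write every simplex with vertices in increasing order. Then dim K = 2 and the simplices of K are:

  0-simplices (7): [0], [1], [2], [3], [4], [5], [6]
  1-simplices (18): [0,2], [0,3], [0,4], [0,5], [0,6], [1,2], [1,3], [1,4], [1,6], [2,3], [2,4], [2,5], [2,6], [3,5], [3,6], [4,5], [4,6], [5,6]
  2-simplices (12): [0,2,4], [0,2,6], [0,3,5], [0,3,6], [0,4,5], [1,2,3], [1,2,4], [1,3,6], [1,4,6], [2,3,5], [2,5,6], [4,5,6]

Hence C_0 ≅ Z^7, C_1 ≅ Z^18, C_2 ≅ Z^12.

Boundary ∂_1: C_1 → C_0 sends each edge [p,q] (with p < q) to q − p.
As a 7×18 matrix over Z this has rank 6, with invariant factors (1,1,1,1,1,1).

The boundary map ∂_2: C_2 → C_1 acts by ∂[p,q,r] = [q,r] − [p,r] + [p,q]. For instance
  ∂[1,4,6] = [4,6] − [1,6] + [1,4],
  ∂[0,3,6] = [3,6] − [0,6] + [0,3].
As a 18×12 matrix over Z this has rank 12, with invariant factors (1,1,1,1,1,1,1,1,1,1,1,2).

Now H_k = ker ∂_k / im ∂_{k+1}, so:

  H_0: rank C_0 − rank ∂_1 = 7 − 6 = 1, and the invariant factors of ∂_1 are all 1, so H_0 ≅ Z.
  H_1: rank ker ∂_1 − rank ∂_2 = (18 − 6) − 12 = 0, and ∂_2 has invariant factor 2 > 1, so H_1 ≅ Z_2.
  H_2: rank ker ∂_2 − rank ∂_3 = (12 − 12) − 0 = 0, and there is no ∂_3, so H_2 ≅ 0.

(K is a triangulation of the real projective plane RP^2.)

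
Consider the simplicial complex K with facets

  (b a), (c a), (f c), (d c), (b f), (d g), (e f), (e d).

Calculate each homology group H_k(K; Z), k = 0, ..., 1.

H_0 ≅ Z,  H_1 ≅ Z^2.

We work with the vertex ordering a < b < c < d < e < f < g. The simplices of K, each written with vertices in increasing order, are:

  0-simplices (7): a, b, c, d, e, f, g
  1-simplices (8): ab, ac, bf, cd, cf, de, dg, ef

Hence C_0 ≅ Z^7, C_1 ≅ Z^8.

Boundary ∂_1: C_1 → C_0 maps an edge to its endpoints' difference, ∂[p,q] = q − p.
This gives a 7×8 integer matrix of rank 6; reducing to Smith normal form yields diagonal entries (1,1,1,1,1,1).

Computing H_k = (kernel of ∂_k) / (image of ∂_{k+1}):

  H_0: rank C_0 − rank ∂_1 = 7 − 6 = 1, and the invariant factors of ∂_1 are all 1, so H_0 ≅ Z.
  H_1: rank ker ∂_1 − rank ∂_2 = (8 − 6) − 0 = 2, and there is no ∂_2, so H_1 ≅ Z^2.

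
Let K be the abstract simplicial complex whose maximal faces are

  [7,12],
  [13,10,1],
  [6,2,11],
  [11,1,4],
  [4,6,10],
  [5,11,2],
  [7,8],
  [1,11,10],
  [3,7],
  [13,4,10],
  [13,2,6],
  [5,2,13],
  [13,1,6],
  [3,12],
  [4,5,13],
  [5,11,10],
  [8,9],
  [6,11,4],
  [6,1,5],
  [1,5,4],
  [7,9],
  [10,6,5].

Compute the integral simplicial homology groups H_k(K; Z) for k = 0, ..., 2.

H_0 = Z^2,  H_1 = Z^4,  H_2 = Z.

Take the total order 1 < 2 < 3 < 4 < 5 < 6 < 7 < 8 < 9 < 10 < 11 < 12 < 13 on the vertex set. Then K (dimension 2) consists of the simplices:

  0-simplices (13): [1], [2], [3], [4], [5], [6], [7], [8], [9], [10], [11], [12], [13]
  1-simplices (30): (30 of them)
  2-simplices (16): [1,4,5], [1,4,11], [1,5,6], [1,6,13], [1,10,11], [1,10,13], [2,5,11], [2,5,13], [2,6,11], [2,6,13], [4,5,13], [4,6,10], [4,6,11], [4,10,13], [5,6,10], [5,10,11]

giving chain groups C_0 ≅ Z^13, C_1 ≅ Z^30, C_2 ≅ Z^16.

∂_1: C_1 → C_0 maps an edge to its endpoints' difference, ∂[p,q] = q − p. For instance
  ∂[5,6] = [6] − [5].
As a 13×30 matrix over Z this has rank 11, with invariant factors (1,1,1,1,1,1,1,1,1,1,1).

Boundary ∂_2: C_2 → C_1 acts by ∂[p,q,r] = [q,r] − [p,r] + [p,q]. For instance
  ∂[1,6,13] = [6,13] − [1,13] + [1,6],
  ∂[2,6,13] = [6,13] − [2,13] + [2,6].
This gives a 30×16 integer matrix of rank 15; reducing to Smith normal form yields diagonal entries (1,1,1,1,1,1,1,1,1,1,1,1,1,1,1).

Computing H_k = (kernel of ∂_k) / (image of ∂_{k+1}):

  H_0: rank C_0 − rank ∂_1 = 13 − 11 = 2, and the invariant factors of ∂_1 are all 1, so H_0 ≅ Z^2.
  H_1: rank ker ∂_1 − rank ∂_2 = (30 − 11) − 15 = 4, and the invariant factors of ∂_2 are all 1, so H_1 ≅ Z^4.
  H_2: rank ker ∂_2 − rank ∂_3 = (16 − 15) − 0 = 1, and there is no ∂_3, so H_2 ≅ Z.

As a check, the Euler characteristic is 13 − 30 + 16 = -1, which agrees with 2 − 4 + 1 = -1.
(K is a triangulation of the disjoint union of the torus T^2 and a wedge of 2 circles.)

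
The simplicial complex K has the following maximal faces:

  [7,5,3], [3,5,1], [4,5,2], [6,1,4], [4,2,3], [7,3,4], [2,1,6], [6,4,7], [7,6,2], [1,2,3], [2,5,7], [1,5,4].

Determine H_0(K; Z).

We work with the vertex ordering 1 < 2 < 3 < 4 < 5 < 6 < 7. The simplices of K, each written with vertices in increasing order, are:

  0-simplices (7): [1], [2], [3], [4], [5], [6], [7]
  1-simplices (18): [1,2], [1,3], [1,4], [1,5], [1,6], [2,3], [2,4], [2,5], [2,6], [2,7], [3,4], [3,5], [3,7], [4,5], [4,6], [4,7], [5,7], [6,7]
  2-simplices (12): [1,2,3], [1,2,6], [1,3,5], [1,4,5], [1,4,6], [2,3,4], [2,4,5], [2,5,7], [2,6,7], [3,4,7], [3,5,7], [4,6,7]

so the chain groups are C_0 ≅ Z^7, C_1 ≅ Z^18, C_2 ≅ Z^12.

∂_1: C_1 → C_0 sends each edge [p,q] (with p < q) to q − p. For instance
  ∂[2,7] = [7] − [2].
As a 7×18 matrix over Z this has rank 6, with invariant factors (1,1,1,1,1,1).

The boundary map ∂_2: C_2 → C_1 sends each 2-simplex [p,q,r] to [q,r] − [p,r] + [p,q]. For instance
  ∂[2,3,4] = [3,4] − [2,4] + [2,3],
  ∂[2,4,5] = [4,5] − [2,5] + [2,4].
The resulting 18×12 matrix has rank 12, and its Smith normal form has invariant factors (1,1,1,1,1,1,1,1,1,1,1,2).

Now H_k = ker ∂_k / im ∂_{k+1}, so:

  H_0: rank C_0 − rank ∂_1 = 7 − 6 = 1, and the invariant factors of ∂_1 are all 1, so H_0 = Z.

H_0 = Z.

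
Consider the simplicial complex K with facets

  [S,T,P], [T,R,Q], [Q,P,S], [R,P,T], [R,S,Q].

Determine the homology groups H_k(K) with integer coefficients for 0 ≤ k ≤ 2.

H_0 = Z,  H_1 = Z,  H_2 = 0.

K has 5 vertices, 10 edges, 5 triangles.
rank ∂_0 = 0, rank ∂_1 = 4 ⇒ b_0 = 5 − 0 − 4 = 1; all invariant factors of ∂_1 are 1 so no torsion. So H_0 = Z.
rank ∂_1 = 4, rank ∂_2 = 5 ⇒ b_1 = 10 − 4 − 5 = 1; all invariant factors of ∂_2 are 1 so no torsion. So H_1 = Z.
rank ∂_2 = 5, rank ∂_3 = 0 ⇒ b_2 = 5 − 5 − 0 = 0. So H_2 = 0.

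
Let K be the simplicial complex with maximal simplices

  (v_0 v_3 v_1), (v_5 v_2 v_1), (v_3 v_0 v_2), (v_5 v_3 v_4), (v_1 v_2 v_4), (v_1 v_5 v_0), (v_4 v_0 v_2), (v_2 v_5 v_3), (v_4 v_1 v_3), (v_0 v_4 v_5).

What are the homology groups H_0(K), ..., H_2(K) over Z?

H_0 = Z,  H_1 = Z/2,  H_2 = 0.

Order the vertices as v_0 < v_1 < v_2 < v_3 < v_4 < v_5. Listing each simplex with vertices in this order, K has dimension 2 with simplices:

  0-simplices (6): [v_0], [v_1], [v_2], [v_3], [v_4], [v_5]
  1-simplices (15): (15 of them)
  2-simplices (10): [v_0,v_1,v_3], [v_0,v_1,v_5], [v_0,v_2,v_3], [v_0,v_2,v_4], [v_0,v_4,v_5], [v_1,v_2,v_4], [v_1,v_2,v_5], [v_1,v_3,v_4], [v_2,v_3,v_5], [v_3,v_4,v_5]

so the chain groups are C_0 ≅ Z^6, C_1 ≅ Z^15, C_2 ≅ Z^10.

∂_1: C_1 → C_0 is given by ∂[p,q] = [q] − [p]. For instance
  ∂[v_3,v_5] = [v_5] − [v_3].
The 6×15 boundary matrix has rank 5 and Smith normal form diag(1,1,1,1,1).

Boundary ∂_2: C_2 → C_1 sends each 2-simplex [p,q,r] to [q,r] − [p,r] + [p,q]. For instance
  ∂[v_0,v_2,v_3] = [v_2,v_3] − [v_0,v_3] + [v_0,v_2],
  ∂[v_2,v_3,v_5] = [v_3,v_5] − [v_2,v_5] + [v_2,v_3].
The resulting 15×10 matrix has rank 10, and its Smith normal form has invariant factors (1,1,1,1,1,1,1,1,1,2).

Computing H_k = (kernel of ∂_k) / (image of ∂_{k+1}):

  H_0: rank C_0 − rank ∂_1 = 6 − 5 = 1, and the invariant factors of ∂_1 are all 1, so H_0 = Z.
  H_1: rank ker ∂_1 − rank ∂_2 = (15 − 5) − 10 = 0, and ∂_2 has invariant factor 2 > 1, so H_1 = Z/2.
  H_2: rank ker ∂_2 − rank ∂_3 = (10 − 10) − 0 = 0, and there is no ∂_3, so H_2 = 0.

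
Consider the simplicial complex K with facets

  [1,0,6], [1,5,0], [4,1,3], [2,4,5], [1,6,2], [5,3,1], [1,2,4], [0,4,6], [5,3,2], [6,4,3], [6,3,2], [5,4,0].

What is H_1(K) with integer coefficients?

K has 7 vertices, 18 edges, 12 triangles.
rank ∂_1 = 6, rank ∂_2 = 12 ⇒ b_1 = 18 − 6 − 12 = 0; ∂_2 has invariant factor(s) [2] giving torsion. So H_1 = Z_2.

H_1 ≅ Z_2.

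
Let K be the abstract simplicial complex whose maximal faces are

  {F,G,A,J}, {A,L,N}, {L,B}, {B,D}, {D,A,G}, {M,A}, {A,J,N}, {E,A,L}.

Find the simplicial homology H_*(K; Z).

H_0 ≅ Z,  H_1 ≅ Z,  H_2 = 0,  H_3 = 0.

Take the total order A < B < D < E < F < G < J < L < M < N on the vertex set. Then K (dimension 3) consists of the simplices:

  0-simplices (10): A, B, D, E, F, G, J, L, M, N
  1-simplices (17): AD, AE, AF, AG, AJ, AL, AM, AN, BD, BL, DG, EL, FG, FJ, GJ, JN, LN
  2-simplices (8): ADG, AEL, AFG, AFJ, AGJ, AJN, ALN, FGJ
  3-simplices (1): AFGJ

Hence C_0 ≅ Z^10, C_1 ≅ Z^17, C_2 ≅ Z^8, C_3 ≅ Z^1.

∂_1: C_1 → C_0 maps an edge to its endpoints' difference, ∂[p,q] = q − p.
As a 10×17 matrix over Z this has rank 9, with invariant factors (1,1,1,1,1,1,1,1,1).

The boundary map ∂_2: C_2 → C_1 sends each 2-simplex [p,q,r] to [q,r] − [p,r] + [p,q]. For instance
  ∂AJN = JN − AN + AJ,
  ∂ADG = DG − AG + AD.
This gives a 17×8 integer matrix of rank 7; reducing to Smith normal form yields diagonal entries (1,1,1,1,1,1,1).

∂_3: C_3 → C_2 sends each 3-simplex σ to the alternating sum Σ_i (−1)^i (σ with its i-th vertex removed). For instance
  ∂AFGJ = FGJ − AGJ + AFJ − AFG.
The 8×1 boundary matrix has rank 1 and Smith normal form diag(1).

Reading off H_k = ker ∂_k / im ∂_{k+1}:

  H_0: rank C_0 − rank ∂_1 = 10 − 9 = 1, and the invariant factors of ∂_1 are all 1, so H_0 = Z.
  H_1: rank ker ∂_1 − rank ∂_2 = (17 − 9) − 7 = 1, and the invariant factors of ∂_2 are all 1, so H_1 = Z.
  H_2: rank ker ∂_2 − rank ∂_3 = (8 − 7) − 1 = 0, and the invariant factors of ∂_3 are all 1, so H_2 = 0.
  H_3: rank ker ∂_3 − rank ∂_4 = (1 − 1) − 0 = 0, and there is no ∂_4, so H_3 = 0.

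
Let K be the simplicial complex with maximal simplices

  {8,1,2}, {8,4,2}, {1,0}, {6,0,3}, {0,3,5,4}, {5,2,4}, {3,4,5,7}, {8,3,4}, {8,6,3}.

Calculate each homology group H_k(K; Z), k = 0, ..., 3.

H_0 = Z,  H_1 = Z,  H_2 = 0,  H_3 = 0.

Fix the vertex order 0 < 1 < 2 < 3 < 4 < 5 < 6 < 7 < 8 and write every simplex with vertices in increasing order. Then dim K = 3 and the simplices of K are:

  0-simplices (9): [0], [1], [2], [3], [4], [5], [6], [7], [8]
  1-simplices (20): [0,1], [0,3], [0,4], [0,5], [0,6], [1,2], [1,8], [2,4], [2,5], [2,8], [3,4], [3,5], [3,6], [3,7], [3,8], [4,5], [4,7], [4,8], [5,7], [6,8]
  2-simplices (13): [0,3,4], [0,3,5], [0,3,6], [0,4,5], [1,2,8], [2,4,5], [2,4,8], [3,4,5], [3,4,7], [3,4,8], [3,5,7], [3,6,8], [4,5,7]
  3-simplices (2): [0,3,4,5], [3,4,5,7]

giving chain groups C_0 ≅ Z^9, C_1 ≅ Z^20, C_2 ≅ Z^13, C_3 ≅ Z^2.

Boundary ∂_1: C_1 → C_0 sends each edge [p,q] (with p < q) to q − p. For instance
  ∂[3,4] = [4] − [3].
This gives a 9×20 integer matrix of rank 8; reducing to Smith normal form yields diagonal entries (1,1,1,1,1,1,1,1).

Boundary ∂_2: C_2 → C_1 acts by ∂[p,q,r] = [q,r] − [p,r] + [p,q]. For instance
  ∂[0,3,5] = [3,5] − [0,5] + [0,3],
  ∂[3,4,7] = [4,7] − [3,7] + [3,4].
As a 20×13 matrix over Z this has rank 11, with invariant factors (1,1,1,1,1,1,1,1,1,1,1).

Boundary ∂_3: C_3 → C_2 sends each 3-simplex σ to the alternating sum Σ_i (−1)^i (σ with its i-th vertex removed). For instance
  ∂[0,3,4,5] = [3,4,5] − [0,4,5] + [0,3,5] − [0,3,4],
  ∂[3,4,5,7] = [4,5,7] − [3,5,7] + [3,4,7] − [3,4,5].
The resulting 13×2 matrix has rank 2, and its Smith normal form has invariant factors (1,1).

Computing H_k = (kernel of ∂_k) / (image of ∂_{k+1}):

  H_0: rank C_0 − rank ∂_1 = 9 − 8 = 1, and the invariant factors of ∂_1 are all 1, so H_0 = Z.
  H_1: rank ker ∂_1 − rank ∂_2 = (20 − 8) − 11 = 1, and the invariant factors of ∂_2 are all 1, so H_1 = Z.
  H_2: rank ker ∂_2 − rank ∂_3 = (13 − 11) − 2 = 0, and the invariant factors of ∂_3 are all 1, so H_2 = 0.
  H_3: rank ker ∂_3 − rank ∂_4 = (2 − 2) − 0 = 0, and there is no ∂_4, so H_3 = 0.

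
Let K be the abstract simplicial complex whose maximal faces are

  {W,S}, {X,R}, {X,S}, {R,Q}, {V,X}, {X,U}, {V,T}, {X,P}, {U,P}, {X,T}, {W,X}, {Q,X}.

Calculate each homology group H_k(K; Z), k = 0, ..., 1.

Order the vertices as P < Q < R < S < T < U < V < W < X. Listing each simplex with vertices in this order, K has dimension 1 with simplices:

  0-simplices (9): P, Q, R, S, T, U, V, W, X
  1-simplices (12): PU, PX, QR, QX, RX, SW, SX, TV, TX, UX, VX, WX

so the chain groups are C_0 ≅ Z^9, C_1 ≅ Z^12.

Boundary ∂_1: C_1 → C_0 sends each edge [p,q] (with p < q) to q − p. For instance
  ∂PU = U − P.
This gives a 9×12 integer matrix of rank 8; reducing to Smith normal form yields diagonal entries (1,1,1,1,1,1,1,1).

From H_k ≅ ker(∂_k) / im(∂_{k+1}) we obtain:

  H_0: rank C_0 − rank ∂_1 = 9 − 8 = 1, and the invariant factors of ∂_1 are all 1, so H_0 = Z.
  H_1: rank ker ∂_1 − rank ∂_2 = (12 − 8) − 0 = 4, and there is no ∂_2, so H_1 = Z^4.

(K is a triangulation of a wedge of 4 circles.)

H_0 = Z,  H_1 = Z^4.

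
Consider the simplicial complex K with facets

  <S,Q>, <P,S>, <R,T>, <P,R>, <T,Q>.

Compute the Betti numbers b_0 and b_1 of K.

Order the vertices as P < Q < R < S < T. Listing each simplex with vertices in this order, K has dimension 1 with simplices:

  0-simplices (5): P, Q, R, S, T
  1-simplices (5): PR, PS, QS, QT, RT

so the chain groups are C_0 ≅ Z^5, C_1 ≅ Z^5.

Boundary ∂_1: C_1 → C_0 is given by ∂[p,q] = [q] − [p]. For instance
  ∂RT = T − R.
The 5×5 boundary matrix has rank 4 and Smith normal form diag(1,1,1,1).

Reading off H_k = ker ∂_k / im ∂_{k+1}:

  H_0: rank C_0 − rank ∂_1 = 5 − 4 = 1, and the invariant factors of ∂_1 are all 1, so H_0 = Z.
  H_1: rank ker ∂_1 − rank ∂_2 = (5 − 4) − 0 = 1, and there is no ∂_2, so H_1 = Z.

As a check, the Euler characteristic is 5 − 5 = 0, which agrees with 1 − 1 = 0.
(K is a triangulation of the circle S^1.)

Hence the Betti numbers are b_0 = 1, b_1 = 1.

b_0 = 1, b_1 = 1.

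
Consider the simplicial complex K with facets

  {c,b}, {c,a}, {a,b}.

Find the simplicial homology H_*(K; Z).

H_0 = Z,  H_1 = Z.

Take the total order a < b < c on the vertex set. Then K (dimension 1) consists of the simplices:

  0-simplices (3): a, b, c
  1-simplices (3): ab, ac, bc

giving chain groups C_0 ≅ Z^3, C_1 ≅ Z^3.

∂_1: C_1 → C_0 maps an edge to its endpoints' difference, ∂[p,q] = q − p. For instance
  ∂ab = b − a.
This gives a 3×3 integer matrix of rank 2; reducing to Smith normal form yields diagonal entries (1,1).

Reading off H_k = ker ∂_k / im ∂_{k+1}:

  H_0: rank C_0 − rank ∂_1 = 3 − 2 = 1, and the invariant factors of ∂_1 are all 1, so H_0 = Z.
  H_1: rank ker ∂_1 − rank ∂_2 = (3 − 2) − 0 = 1, and there is no ∂_2, so H_1 = Z.

(K is a triangulation of the circle S^1.)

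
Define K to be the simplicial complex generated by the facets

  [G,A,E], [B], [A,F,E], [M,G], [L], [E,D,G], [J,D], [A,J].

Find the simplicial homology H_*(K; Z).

We work with the vertex ordering A < B < D < E < F < G < J < L < M. The simplices of K, each written with vertices in increasing order, are:

  0-simplices (9): A, B, D, E, F, G, J, L, M
  1-simplices (10): AE, AF, AG, AJ, DE, DG, DJ, EF, EG, GM
  2-simplices (3): AEF, AEG, DEG

so the chain groups are C_0 ≅ Z^9, C_1 ≅ Z^10, C_2 ≅ Z^3.

Boundary ∂_1: C_1 → C_0 is given by ∂[p,q] = [q] − [p].
This gives a 9×10 integer matrix of rank 6; reducing to Smith normal form yields diagonal entries (1,1,1,1,1,1).

The boundary map ∂_2: C_2 → C_1 acts by ∂[p,q,r] = [q,r] − [p,r] + [p,q]. For instance
  ∂DEG = EG − DG + DE,
  ∂AEF = EF − AF + AE.
The resulting 10×3 matrix has rank 3, and its Smith normal form has invariant factors (1,1,1).

From H_k ≅ ker(∂_k) / im(∂_{k+1}) we obtain:

  H_0: rank C_0 − rank ∂_1 = 9 − 6 = 3, and the invariant factors of ∂_1 are all 1, so H_0 = Z^3.
  H_1: rank ker ∂_1 − rank ∂_2 = (10 − 6) − 3 = 1, and the invariant factors of ∂_2 are all 1, so H_1 = Z.
  H_2: rank ker ∂_2 − rank ∂_3 = (3 − 3) − 0 = 0, and there is no ∂_3, so H_2 = 0.

As a check, the Euler characteristic is 9 − 10 + 3 = 2, which agrees with 3 − 1 + 0 = 2.

H_0 ≅ Z^3,  H_1 ≅ Z,  H_2 = 0.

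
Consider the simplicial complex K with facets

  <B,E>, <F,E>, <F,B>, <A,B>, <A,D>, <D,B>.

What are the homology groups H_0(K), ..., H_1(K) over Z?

Take the total order A < B < D < E < F on the vertex set. Then K (dimension 1) consists of the simplices:

  0-simplices (5): A, B, D, E, F
  1-simplices (6): AB, AD, BD, BE, BF, EF

so the chain groups are C_0 ≅ Z^5, C_1 ≅ Z^6.

The boundary map ∂_1: C_1 → C_0 maps an edge to its endpoints' difference, ∂[p,q] = q − p. For instance
  ∂AB = B − A.
This gives a 5×6 integer matrix of rank 4; reducing to Smith normal form yields diagonal entries (1,1,1,1).

Reading off H_k = ker ∂_k / im ∂_{k+1}:

  H_0: rank C_0 − rank ∂_1 = 5 − 4 = 1, and the invariant factors of ∂_1 are all 1, so H_0 = Z.
  H_1: rank ker ∂_1 − rank ∂_2 = (6 − 4) − 0 = 2, and there is no ∂_2, so H_1 = Z^2.

H_0 ≅ Z,  H_1 ≅ Z^2.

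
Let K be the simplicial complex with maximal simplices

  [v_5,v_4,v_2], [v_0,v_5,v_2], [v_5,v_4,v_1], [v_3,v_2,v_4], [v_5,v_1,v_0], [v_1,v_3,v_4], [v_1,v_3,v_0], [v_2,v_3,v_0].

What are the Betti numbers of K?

b_0 = 1, b_1 = 0, b_2 = 1.

K has 6 vertices, 12 edges, 8 triangles.
rank ∂_0 = 0, rank ∂_1 = 5 ⇒ b_0 = 6 − 0 − 5 = 1; all invariant factors of ∂_1 are 1 so no torsion. So H_0 = Z.
rank ∂_1 = 5, rank ∂_2 = 7 ⇒ b_1 = 12 − 5 − 7 = 0; all invariant factors of ∂_2 are 1 so no torsion. So H_1 = 0.
rank ∂_2 = 7, rank ∂_3 = 0 ⇒ b_2 = 8 − 7 − 0 = 1. So H_2 = Z.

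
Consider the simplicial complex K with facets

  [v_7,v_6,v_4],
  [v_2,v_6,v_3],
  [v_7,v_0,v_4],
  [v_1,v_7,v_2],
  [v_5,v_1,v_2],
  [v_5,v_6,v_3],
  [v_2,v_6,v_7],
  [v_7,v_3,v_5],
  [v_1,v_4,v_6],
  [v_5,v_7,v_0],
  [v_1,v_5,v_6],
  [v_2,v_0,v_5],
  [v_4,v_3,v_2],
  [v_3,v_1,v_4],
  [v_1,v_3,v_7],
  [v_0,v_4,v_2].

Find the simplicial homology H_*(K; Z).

Order the vertices as v_0 < v_1 < v_2 < v_3 < v_4 < v_5 < v_6 < v_7. Listing each simplex with vertices in this order, K has dimension 2 with simplices:

  0-simplices (8): [v_0], [v_1], [v_2], [v_3], [v_4], [v_5], [v_6], [v_7]
  1-simplices (24): (24 of them)
  2-simplices (16): (16 of them)

Hence C_0 ≅ Z^8, C_1 ≅ Z^24, C_2 ≅ Z^16.

Boundary ∂_1: C_1 → C_0 maps an edge to its endpoints' difference, ∂[p,q] = q − p.
As a 8×24 matrix over Z this has rank 7, with invariant factors (1,1,1,1,1,1,1).

∂_2: C_2 → C_1 sends each 2-simplex [p,q,r] to [q,r] − [p,r] + [p,q]. For instance
  ∂[v_0,v_2,v_4] = [v_2,v_4] − [v_0,v_4] + [v_0,v_2],
  ∂[v_1,v_3,v_7] = [v_3,v_7] − [v_1,v_7] + [v_1,v_3].
This gives a 24×16 integer matrix of rank 15; reducing to Smith normal form yields diagonal entries (1,1,1,1,1,1,1,1,1,1,1,1,1,1,1).

From H_k ≅ ker(∂_k) / im(∂_{k+1}) we obtain:

  H_0: rank C_0 − rank ∂_1 = 8 − 7 = 1, and the invariant factors of ∂_1 are all 1, so H_0 ≅ Z.
  H_1: rank ker ∂_1 − rank ∂_2 = (24 − 7) − 15 = 2, and the invariant factors of ∂_2 are all 1, so H_1 ≅ Z^2.
  H_2: rank ker ∂_2 − rank ∂_3 = (16 − 15) − 0 = 1, and there is no ∂_3, so H_2 ≅ Z.

H_0 = Z,  H_1 = Z^2,  H_2 = Z.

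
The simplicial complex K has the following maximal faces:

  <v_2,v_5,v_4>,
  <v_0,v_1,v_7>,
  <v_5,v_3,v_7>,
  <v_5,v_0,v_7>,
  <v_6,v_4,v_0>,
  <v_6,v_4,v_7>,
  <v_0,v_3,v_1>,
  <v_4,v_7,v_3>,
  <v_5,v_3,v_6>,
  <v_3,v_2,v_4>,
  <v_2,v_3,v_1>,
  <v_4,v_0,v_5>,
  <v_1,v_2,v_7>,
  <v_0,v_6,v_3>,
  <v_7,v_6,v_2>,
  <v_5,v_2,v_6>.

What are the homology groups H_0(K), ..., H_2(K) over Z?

Order the vertices as v_0 < v_1 < v_2 < v_3 < v_4 < v_5 < v_6 < v_7. Listing each simplex with vertices in this order, K has dimension 2 with simplices:

  0-simplices (8): [v_0], [v_1], [v_2], [v_3], [v_4], [v_5], [v_6], [v_7]
  1-simplices (24): (24 of them)
  2-simplices (16): (16 of them)

Hence C_0 ≅ Z^8, C_1 ≅ Z^24, C_2 ≅ Z^16.

Boundary ∂_1: C_1 → C_0 maps an edge to its endpoints' difference, ∂[p,q] = q − p. For instance
  ∂[v_1,v_3] = [v_3] − [v_1].
The resulting 8×24 matrix has rank 7, and its Smith normal form has invariant factors (1,1,1,1,1,1,1).

Boundary ∂_2: C_2 → C_1 sends each 2-simplex [p,q,r] to [q,r] − [p,r] + [p,q]. For instance
  ∂[v_3,v_5,v_6] = [v_5,v_6] − [v_3,v_6] + [v_3,v_5],
  ∂[v_3,v_4,v_7] = [v_4,v_7] − [v_3,v_7] + [v_3,v_4].
This gives a 24×16 integer matrix of rank 15; reducing to Smith normal form yields diagonal entries (1,1,1,1,1,1,1,1,1,1,1,1,1,1,1).

Now H_k = ker ∂_k / im ∂_{k+1}, so:

  H_0: rank C_0 − rank ∂_1 = 8 − 7 = 1, and the invariant factors of ∂_1 are all 1, so H_0 = Z.
  H_1: rank ker ∂_1 − rank ∂_2 = (24 − 7) − 15 = 2, and the invariant factors of ∂_2 are all 1, so H_1 = Z^2.
  H_2: rank ker ∂_2 − rank ∂_3 = (16 − 15) − 0 = 1, and there is no ∂_3, so H_2 = Z.

As a check, the Euler characteristic is 8 − 24 + 16 = 0, which agrees with 1 − 2 + 1 = 0.

H_0 ≅ Z,  H_1 ≅ Z^2,  H_2 ≅ Z.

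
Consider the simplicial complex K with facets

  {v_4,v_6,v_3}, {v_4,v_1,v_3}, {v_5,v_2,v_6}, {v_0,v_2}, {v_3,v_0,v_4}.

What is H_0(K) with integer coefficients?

Order the vertices as v_0 < v_1 < v_2 < v_3 < v_4 < v_5 < v_6. Listing each simplex with vertices in this order, K has dimension 2 with simplices:

  0-simplices (7): [v_0], [v_1], [v_2], [v_3], [v_4], [v_5], [v_6]
  1-simplices (11): [v_0,v_2], [v_0,v_3], [v_0,v_4], [v_1,v_3], [v_1,v_4], [v_2,v_5], [v_2,v_6], [v_3,v_4], [v_3,v_6], [v_4,v_6], [v_5,v_6]
  2-simplices (4): [v_0,v_3,v_4], [v_1,v_3,v_4], [v_2,v_5,v_6], [v_3,v_4,v_6]

so the chain groups are C_0 ≅ Z^7, C_1 ≅ Z^11, C_2 ≅ Z^4.

Boundary ∂_1: C_1 → C_0 is given by ∂[p,q] = [q] − [p]. For instance
  ∂[v_0,v_3] = [v_3] − [v_0].
This gives a 7×11 integer matrix of rank 6; reducing to Smith normal form yields diagonal entries (1,1,1,1,1,1).

The boundary map ∂_2: C_2 → C_1 acts by ∂[p,q,r] = [q,r] − [p,r] + [p,q]. For instance
  ∂[v_3,v_4,v_6] = [v_4,v_6] − [v_3,v_6] + [v_3,v_4],
  ∂[v_0,v_3,v_4] = [v_3,v_4] − [v_0,v_4] + [v_0,v_3].
The 11×4 boundary matrix has rank 4 and Smith normal form diag(1,1,1,1).

From H_k ≅ ker(∂_k) / im(∂_{k+1}) we obtain:

  H_0: rank C_0 − rank ∂_1 = 7 − 6 = 1, and the invariant factors of ∂_1 are all 1, so H_0 = Z.

H_0 = Z.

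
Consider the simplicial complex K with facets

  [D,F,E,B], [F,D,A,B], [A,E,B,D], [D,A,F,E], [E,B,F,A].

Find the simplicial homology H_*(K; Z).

H_0 ≅ Z,  H_1 = 0,  H_2 = 0,  H_3 ≅ Z.

K has 5 vertices, 10 edges, 10 triangles, 5 3-simplices.
rank ∂_0 = 0, rank ∂_1 = 4 ⇒ b_0 = 5 − 0 − 4 = 1; all invariant factors of ∂_1 are 1 so no torsion. So H_0 = Z.
rank ∂_1 = 4, rank ∂_2 = 6 ⇒ b_1 = 10 − 4 − 6 = 0; all invariant factors of ∂_2 are 1 so no torsion. So H_1 = 0.
rank ∂_2 = 6, rank ∂_3 = 4 ⇒ b_2 = 10 − 6 − 4 = 0; all invariant factors of ∂_3 are 1 so no torsion. So H_2 = 0.
rank ∂_3 = 4, rank ∂_4 = 0 ⇒ b_3 = 5 − 4 − 0 = 1. So H_3 = Z.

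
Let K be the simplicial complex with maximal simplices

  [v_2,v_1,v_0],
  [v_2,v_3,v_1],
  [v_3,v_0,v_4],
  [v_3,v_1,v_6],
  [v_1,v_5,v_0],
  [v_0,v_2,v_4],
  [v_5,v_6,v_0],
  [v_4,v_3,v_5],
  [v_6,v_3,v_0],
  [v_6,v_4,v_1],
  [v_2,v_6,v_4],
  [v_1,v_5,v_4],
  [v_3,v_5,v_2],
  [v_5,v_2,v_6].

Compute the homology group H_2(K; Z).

Order the vertices as v_0 < v_1 < v_2 < v_3 < v_4 < v_5 < v_6. Listing each simplex with vertices in this order, K has dimension 2 with simplices:

  0-simplices (7): [v_0], [v_1], [v_2], [v_3], [v_4], [v_5], [v_6]
  1-simplices (21): (21 of them)
  2-simplices (14): (14 of them)

Hence C_0 ≅ Z^7, C_1 ≅ Z^21, C_2 ≅ Z^14.

Boundary ∂_1: C_1 → C_0 sends each edge [p,q] (with p < q) to q − p. For instance
  ∂[v_2,v_4] = [v_4] − [v_2].
The 7×21 boundary matrix has rank 6 and Smith normal form diag(1,1,1,1,1,1).

∂_2: C_2 → C_1 sends each 2-simplex [p,q,r] to [q,r] − [p,r] + [p,q]. For instance
  ∂[v_1,v_2,v_3] = [v_2,v_3] − [v_1,v_3] + [v_1,v_2],
  ∂[v_0,v_3,v_4] = [v_3,v_4] − [v_0,v_4] + [v_0,v_3].
The resulting 21×14 matrix has rank 13, and its Smith normal form has invariant factors (1,1,1,1,1,1,1,1,1,1,1,1,1).

Reading off H_k = ker ∂_k / im ∂_{k+1}:

  H_2: rank ker ∂_2 − rank ∂_3 = (14 − 13) − 0 = 1, and there is no ∂_3, so H_2 ≅ Z.

H_2 ≅ Z.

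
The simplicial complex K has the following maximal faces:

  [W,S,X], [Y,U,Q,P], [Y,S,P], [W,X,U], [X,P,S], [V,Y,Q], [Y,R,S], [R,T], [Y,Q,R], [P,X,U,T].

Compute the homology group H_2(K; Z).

Order the vertices as P < Q < R < S < T < U < V < W < X < Y. Listing each simplex with vertices in this order, K has dimension 3 with simplices:

  0-simplices (10): P, Q, R, S, T, U, V, W, X, Y
  1-simplices (23): PQ, PS, PT, PU, PX, PY, QR, QU, QV, QY, RS, RT, RY, SW, SX, SY, TU, TX, UW, UX, UY, VY, WX
  2-simplices (15): PQU, PQY, PSX, PSY, PTU, PTX, PUX, PUY, QRY, QUY, QVY, RSY, SWX, TUX, UWX
  3-simplices (2): PQUY, PTUX

so the chain groups are C_0 ≅ Z^10, C_1 ≅ Z^23, C_2 ≅ Z^15, C_3 ≅ Z^2.

∂_1: C_1 → C_0 is given by ∂[p,q] = [q] − [p].
The resulting 10×23 matrix has rank 9, and its Smith normal form has invariant factors (1,1,1,1,1,1,1,1,1).

The boundary map ∂_2: C_2 → C_1 maps a triangle to the signed sum of its edges. For instance
  ∂QRY = RY − QY + QR,
  ∂PQY = QY − PY + PQ.
The 23×15 boundary matrix has rank 13 and Smith normal form diag(1,1,1,1,1,1,1,1,1,1,1,1,1).

∂_3: C_3 → C_2 sends each 3-simplex σ to the alternating sum Σ_i (−1)^i (σ with its i-th vertex removed). For instance
  ∂PTUX = TUX − PUX + PTX − PTU,
  ∂PQUY = QUY − PUY + PQY − PQU.
The 15×2 boundary matrix has rank 2 and Smith normal form diag(1,1).

Computing H_k = (kernel of ∂_k) / (image of ∂_{k+1}):

  H_2: rank ker ∂_2 − rank ∂_3 = (15 − 13) − 2 = 0, and the invariant factors of ∂_3 are all 1, so H_2 ≅ 0.

H_2 = 0.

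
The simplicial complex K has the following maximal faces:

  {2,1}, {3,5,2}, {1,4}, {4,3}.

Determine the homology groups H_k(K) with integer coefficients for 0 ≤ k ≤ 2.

We work with the vertex ordering 1 < 2 < 3 < 4 < 5. The simplices of K, each written with vertices in increasing order, are:

  0-simplices (5): [1], [2], [3], [4], [5]
  1-simplices (6): [1,2], [1,4], [2,3], [2,5], [3,4], [3,5]
  2-simplices (1): [2,3,5]

giving chain groups C_0 ≅ Z^5, C_1 ≅ Z^6, C_2 ≅ Z^1.

The boundary map ∂_1: C_1 → C_0 is given by ∂[p,q] = [q] − [p]. For instance
  ∂[1,2] = [2] − [1].
As a 5×6 matrix over Z this has rank 4, with invariant factors (1,1,1,1).

Boundary ∂_2: C_2 → C_1 acts by ∂[p,q,r] = [q,r] − [p,r] + [p,q]. For instance
  ∂[2,3,5] = [3,5] − [2,5] + [2,3].
This gives a 6×1 integer matrix of rank 1; reducing to Smith normal form yields diagonal entries (1).

Reading off H_k = ker ∂_k / im ∂_{k+1}:

  H_0: rank C_0 − rank ∂_1 = 5 − 4 = 1, and the invariant factors of ∂_1 are all 1, so H_0 ≅ Z.
  H_1: rank ker ∂_1 − rank ∂_2 = (6 − 4) − 1 = 1, and the invariant factors of ∂_2 are all 1, so H_1 ≅ Z.
  H_2: rank ker ∂_2 − rank ∂_3 = (1 − 1) − 0 = 0, and there is no ∂_3, so H_2 ≅ 0.

As a check, the Euler characteristic is 5 − 6 + 1 = 0, which agrees with 1 − 1 + 0 = 0.

H_0 = Z,  H_1 = Z,  H_2 = 0.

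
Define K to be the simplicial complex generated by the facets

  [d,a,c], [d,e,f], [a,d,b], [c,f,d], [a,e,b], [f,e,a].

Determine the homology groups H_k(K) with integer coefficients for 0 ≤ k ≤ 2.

H_0 ≅ Z,  H_1 ≅ Z,  H_2 = 0.

Fix the vertex order a < b < c < d < e < f and write every simplex with vertices in increasing order. Then dim K = 2 and the simplices of K are:

  0-simplices (6): a, b, c, d, e, f
  1-simplices (12): ab, ac, ad, ae, af, bd, be, cd, cf, de, df, ef
  2-simplices (6): abd, abe, acd, aef, cdf, def

so the chain groups are C_0 ≅ Z^6, C_1 ≅ Z^12, C_2 ≅ Z^6.

∂_1: C_1 → C_0 maps an edge to its endpoints' difference, ∂[p,q] = q − p.
The resulting 6×12 matrix has rank 5, and its Smith normal form has invariant factors (1,1,1,1,1).

∂_2: C_2 → C_1 maps a triangle to the signed sum of its edges. For instance
  ∂abd = bd − ad + ab,
  ∂abe = be − ae + ab.
As a 12×6 matrix over Z this has rank 6, with invariant factors (1,1,1,1,1,1).

Reading off H_k = ker ∂_k / im ∂_{k+1}:

  H_0: rank C_0 − rank ∂_1 = 6 − 5 = 1, and the invariant factors of ∂_1 are all 1, so H_0 ≅ Z.
  H_1: rank ker ∂_1 − rank ∂_2 = (12 − 5) − 6 = 1, and the invariant factors of ∂_2 are all 1, so H_1 ≅ Z.
  H_2: rank ker ∂_2 − rank ∂_3 = (6 − 6) − 0 = 0, and there is no ∂_3, so H_2 ≅ 0.

As a check, the Euler characteristic is 6 − 12 + 6 = 0, which agrees with 1 − 1 + 0 = 0.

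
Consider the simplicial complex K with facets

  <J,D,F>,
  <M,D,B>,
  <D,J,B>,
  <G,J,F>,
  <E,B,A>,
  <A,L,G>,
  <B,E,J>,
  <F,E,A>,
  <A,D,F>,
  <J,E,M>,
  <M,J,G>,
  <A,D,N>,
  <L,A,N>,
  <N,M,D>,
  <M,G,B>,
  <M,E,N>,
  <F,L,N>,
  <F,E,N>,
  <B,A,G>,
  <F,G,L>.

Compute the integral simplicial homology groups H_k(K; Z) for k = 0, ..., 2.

H_0 = Z,  H_1 = Z ⊕ Z/2Z,  H_2 = 0.

Take the total order A < B < D < E < F < G < J < L < M < N on the vertex set. Then K (dimension 2) consists of the simplices:

  0-simplices (10): A, B, D, E, F, G, J, L, M, N
  1-simplices (30): AB, AD, AE, AF, AG, AL, AN, BD, BE, BG, BJ, BM, DF, DJ, DM, DN, EF, EJ, EM, EN, FG, FJ, FL, FN, GJ, GL, GM, JM, LN, MN
  2-simplices (20): ABE, ABG, ADF, ADN, AEF, AGL, ALN, BDJ, BDM, BEJ, BGM, DFJ, DMN, EFN, EJM, EMN, FGJ, FGL, FLN, GJM

so the chain groups are C_0 ≅ Z^10, C_1 ≅ Z^30, C_2 ≅ Z^20.

Boundary ∂_1: C_1 → C_0 maps an edge to its endpoints' difference, ∂[p,q] = q − p.
This gives a 10×30 integer matrix of rank 9; reducing to Smith normal form yields diagonal entries (1,1,1,1,1,1,1,1,1).

∂_2: C_2 → C_1 acts by ∂[p,q,r] = [q,r] − [p,r] + [p,q]. For instance
  ∂ABG = BG − AG + AB,
  ∂BDJ = DJ − BJ + BD.
As a 30×20 matrix over Z this has rank 20, with invariant factors (1,1,1,1,1,1,1,1,1,1,1,1,1,1,1,1,1,1,1,2).

Now H_k = ker ∂_k / im ∂_{k+1}, so:

  H_0: rank C_0 − rank ∂_1 = 10 − 9 = 1, and the invariant factors of ∂_1 are all 1, so H_0 = Z.
  H_1: rank ker ∂_1 − rank ∂_2 = (30 − 9) − 20 = 1, and ∂_2 has invariant factor 2 > 1, so H_1 = Z ⊕ Z/2Z.
  H_2: rank ker ∂_2 − rank ∂_3 = (20 − 20) − 0 = 0, and there is no ∂_3, so H_2 = 0.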